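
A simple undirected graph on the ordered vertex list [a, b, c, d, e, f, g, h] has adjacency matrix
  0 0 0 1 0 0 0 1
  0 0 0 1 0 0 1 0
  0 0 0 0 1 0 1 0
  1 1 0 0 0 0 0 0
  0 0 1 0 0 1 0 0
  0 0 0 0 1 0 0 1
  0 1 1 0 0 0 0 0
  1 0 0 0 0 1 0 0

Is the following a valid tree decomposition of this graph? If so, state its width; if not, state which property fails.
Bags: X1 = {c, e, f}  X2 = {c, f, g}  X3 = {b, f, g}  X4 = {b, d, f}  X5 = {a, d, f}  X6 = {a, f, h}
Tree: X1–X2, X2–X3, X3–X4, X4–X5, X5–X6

Yes; width 2.

Checking the three conditions: (i) the bags cover all of {a, b, c, d, e, f, g, h}; (ii) for each edge, some bag contains both endpoints; (iii) the bags containing any fixed vertex form a subtree. All hold, so the decomposition is valid with width 3 − 1 = 2.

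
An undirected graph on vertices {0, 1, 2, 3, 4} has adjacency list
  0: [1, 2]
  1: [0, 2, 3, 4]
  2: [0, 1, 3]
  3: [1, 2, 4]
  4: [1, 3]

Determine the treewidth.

A width-2 tree decomposition is:
Bags: B1 = {1, 2, 3}  B2 = {1, 3, 4}  B3 = {0, 1, 2}
Tree: B1–B2, B1–B3
Every bag has size at most 3, so the width is 3 − 1 = 2 and tw(G) ≤ 2. For the lower bound, the 3 vertices {0, 1, 2} are pairwise adjacent, and any tree decomposition puts a clique entirely inside one bag — forcing width ≥ 2. Combining the bounds, tw(G) = 2.

2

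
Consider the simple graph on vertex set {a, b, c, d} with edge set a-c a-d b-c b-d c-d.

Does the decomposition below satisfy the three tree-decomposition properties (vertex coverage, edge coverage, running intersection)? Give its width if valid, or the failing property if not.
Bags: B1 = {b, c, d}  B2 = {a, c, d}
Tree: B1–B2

Every vertex of G appears in some bag (union = {a, b, c, d}); every edge is covered by a bag; and for each vertex v the set of bags containing v is connected in the bag tree. The decomposition is therefore valid. The largest bag has 3 vertices, so the width is 2.

Yes; width 2.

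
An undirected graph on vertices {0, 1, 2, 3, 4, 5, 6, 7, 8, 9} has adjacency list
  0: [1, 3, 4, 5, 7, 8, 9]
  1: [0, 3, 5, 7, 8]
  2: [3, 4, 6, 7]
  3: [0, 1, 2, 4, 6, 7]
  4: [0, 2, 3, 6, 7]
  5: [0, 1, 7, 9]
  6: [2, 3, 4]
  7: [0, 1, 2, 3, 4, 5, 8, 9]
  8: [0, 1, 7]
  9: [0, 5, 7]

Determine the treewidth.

3

A width-3 tree decomposition is:
Bags: B1 = {0, 1, 3, 7}  B2 = {0, 1, 5, 7}  B3 = {0, 3, 4, 7}  B4 = {2, 3, 4, 7}  B5 = {0, 1, 7, 8}  B6 = {2, 3, 4, 6}  B7 = {0, 5, 7, 9}
Tree: B1–B2, B1–B3, B3–B4, B1–B5, B4–B6, B2–B7
The largest bag has 4 vertices, giving width 3; this decomposition certifies tw(G) ≤ 3. Conversely, {2, 3, 4, 6} is a clique of size 4, and the vertices of any clique must share a bag in every tree decomposition; so some bag has ≥ 4 vertices and tw(G) ≥ 3. Hence tw(G) = 3 exactly.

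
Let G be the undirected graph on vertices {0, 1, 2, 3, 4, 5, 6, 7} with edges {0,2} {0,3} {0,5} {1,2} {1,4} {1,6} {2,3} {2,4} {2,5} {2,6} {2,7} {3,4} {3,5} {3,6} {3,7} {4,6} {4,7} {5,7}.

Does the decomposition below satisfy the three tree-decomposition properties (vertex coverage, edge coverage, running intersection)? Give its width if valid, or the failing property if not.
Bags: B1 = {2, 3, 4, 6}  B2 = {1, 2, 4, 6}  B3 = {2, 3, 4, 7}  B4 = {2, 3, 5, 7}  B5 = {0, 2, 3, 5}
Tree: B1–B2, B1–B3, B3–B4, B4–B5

Every vertex of G appears in some bag (union = {0, 1, 2, 3, 4, 5, 6, 7}); every edge is covered by a bag; and for each vertex v the set of bags containing v is connected in the bag tree. The decomposition is therefore valid. The largest bag has 4 vertices, so the width is 3.

Yes; width 3.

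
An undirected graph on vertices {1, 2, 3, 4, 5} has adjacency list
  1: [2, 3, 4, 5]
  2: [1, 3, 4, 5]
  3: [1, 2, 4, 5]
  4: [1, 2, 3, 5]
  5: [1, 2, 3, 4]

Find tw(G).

4

A width-4 tree decomposition is:
Bags: B1 = {1, 2, 3, 4, 5}
Tree: (single bag)
A single bag containing all 5 vertices is trivially a valid decomposition of width 4. Conversely, {1, 2, 3, 4, 5} is a clique of size 5, and the vertices of any clique must share a bag in every tree decomposition; so some bag has ≥ 5 vertices and tw(G) ≥ 4. Hence tw(G) = 4 exactly.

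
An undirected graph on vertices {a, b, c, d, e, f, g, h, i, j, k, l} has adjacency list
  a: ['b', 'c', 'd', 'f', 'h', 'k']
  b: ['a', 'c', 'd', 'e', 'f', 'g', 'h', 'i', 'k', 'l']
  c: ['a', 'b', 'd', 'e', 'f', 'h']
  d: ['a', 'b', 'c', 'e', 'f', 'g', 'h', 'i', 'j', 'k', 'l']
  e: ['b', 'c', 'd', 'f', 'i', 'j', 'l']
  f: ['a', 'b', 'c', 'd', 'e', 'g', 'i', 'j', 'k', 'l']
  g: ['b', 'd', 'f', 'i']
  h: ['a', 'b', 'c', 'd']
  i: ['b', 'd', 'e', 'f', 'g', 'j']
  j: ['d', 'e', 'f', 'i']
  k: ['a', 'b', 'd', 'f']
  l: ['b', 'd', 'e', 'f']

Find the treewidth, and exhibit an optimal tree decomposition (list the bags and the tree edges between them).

The largest bag has 5 vertices, giving width 4; this decomposition certifies tw(G) ≤ 4. For the lower bound, the 5 vertices {a, b, c, d, h} are pairwise adjacent, and any tree decomposition puts a clique entirely inside one bag — forcing width ≥ 4. Hence tw(G) = 4 exactly.

Treewidth 4.
One optimal decomposition is:
Bags: B1 = {b, d, e, f, i}  B2 = {b, c, d, e, f}  B3 = {a, b, c, d, f}  B4 = {b, d, e, f, l}  B5 = {a, b, d, f, k}  B6 = {a, b, c, d, h}  B7 = {d, e, f, i, j}  B8 = {b, d, f, g, i}
Tree: B1–B2, B2–B3, B2–B4, B3–B5, B3–B6, B1–B7, B1–B8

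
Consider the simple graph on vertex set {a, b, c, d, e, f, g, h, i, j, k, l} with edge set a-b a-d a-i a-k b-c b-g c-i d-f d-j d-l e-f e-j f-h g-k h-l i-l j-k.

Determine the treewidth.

3

A width-3 tree decomposition is:
Bags: B1 = {b, c, g, i}  B2 = {a, b, g, i}  B3 = {a, g, i, k}  B4 = {a, i, k, l}  B5 = {a, d, k, l}  B6 = {d, j, k, l}  B7 = {d, h, j, l}  B8 = {d, f, h, j}  B9 = {e, f, h, j}
Tree: B1–B2, B2–B3, B3–B4, B4–B5, B5–B6, B6–B7, B7–B8, B8–B9
The largest bag has 4 vertices, giving width 3; this decomposition certifies tw(G) ≤ 3. For the lower bound: the 4 vertex sets {b,c,g}, {i}, {a}, {d,j,k,l} are disjoint, each induces a connected subgraph, and every pair is joined by at least one edge of G. Contracting each set to a single vertex therefore yields K_{4} as a minor, and since treewidth is minor-monotone, tw(G) ≥ tw(K_{4}) = 3. Hence tw(G) = 3 exactly.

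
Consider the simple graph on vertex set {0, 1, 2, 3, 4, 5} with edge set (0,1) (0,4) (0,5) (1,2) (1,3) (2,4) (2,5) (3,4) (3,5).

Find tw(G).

A width-3 tree decomposition is:
Bags: B1 = {1, 2, 4, 5}  B2 = {1, 3, 4, 5}  B3 = {0, 1, 4, 5}
Tree: B1–B2, B2–B3
Every bag has size at most 4, so the width is 4 − 1 = 3 and tw(G) ≤ 3. For the lower bound: the 4 vertex sets {1,2}, {3,5}, {4}, {0} are disjoint, each induces a connected subgraph, and every pair is joined by at least one edge of G. Contracting each set to a single vertex therefore yields K_{4} as a minor, and since treewidth is minor-monotone, tw(G) ≥ tw(K_{4}) = 3. Therefore the treewidth is 3.

3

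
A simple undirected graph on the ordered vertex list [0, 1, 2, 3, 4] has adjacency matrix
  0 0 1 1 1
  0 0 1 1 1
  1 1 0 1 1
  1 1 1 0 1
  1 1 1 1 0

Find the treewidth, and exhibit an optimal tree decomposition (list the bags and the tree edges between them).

The largest bag has 4 vertices, giving width 3; this decomposition certifies tw(G) ≤ 3. Conversely, {0, 2, 3, 4} is a clique of size 4, and the vertices of any clique must share a bag in every tree decomposition; so some bag has ≥ 4 vertices and tw(G) ≥ 3. Hence tw(G) = 3 exactly.

Treewidth 3.
One optimal decomposition is:
Bags: B1 = {1, 2, 3, 4}  B2 = {0, 2, 3, 4}
Tree: B1–B2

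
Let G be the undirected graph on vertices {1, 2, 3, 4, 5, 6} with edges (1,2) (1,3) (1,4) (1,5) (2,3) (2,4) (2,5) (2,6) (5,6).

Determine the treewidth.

2

A width-2 tree decomposition is:
Bags: B1 = {1, 2, 5}  B2 = {1, 2, 4}  B3 = {1, 2, 3}  B4 = {2, 5, 6}
Tree: B1–B2, B2–B3, B1–B4
Each bag holds 3 vertices, so the decomposition has width 2, which upper-bounds the treewidth. For the lower bound, the 3 vertices {1, 2, 3} are pairwise adjacent, and any tree decomposition puts a clique entirely inside one bag — forcing width ≥ 2. The upper and lower bounds meet at 2, so that is the treewidth.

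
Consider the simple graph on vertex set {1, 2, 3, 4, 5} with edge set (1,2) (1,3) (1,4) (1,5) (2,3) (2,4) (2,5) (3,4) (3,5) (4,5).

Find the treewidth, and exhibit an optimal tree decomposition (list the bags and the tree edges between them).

With just one bag of size 5, the width is 5 − 1 = 4, so tw(G) ≤ 4. On the other hand G contains the 5-clique {1, 2, 3, 4, 5}. A clique must lie in a single bag of any decomposition, so no decomposition can have width below 4. The upper and lower bounds meet at 4, so that is the treewidth.

Treewidth 4.
One such decomposition:
Bags: B1 = {1, 2, 3, 4, 5}
Tree: (single bag)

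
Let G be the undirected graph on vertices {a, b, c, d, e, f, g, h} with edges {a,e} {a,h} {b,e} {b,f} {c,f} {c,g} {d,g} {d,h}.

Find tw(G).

2

A width-2 tree decomposition is:
Bags: B1 = {c, d, g}  B2 = {c, d, h}  B3 = {a, c, h}  B4 = {a, c, e}  B5 = {b, c, e}  B6 = {b, c, f}
Tree: B1–B2, B2–B3, B3–B4, B4–B5, B5–B6
The largest bag has 3 vertices, giving width 2; this decomposition certifies tw(G) ≤ 2. The edges c–g–d–h–a–e–b–f–c form a cycle, so G is not a tree and its treewidth is at least 2. Therefore the treewidth is 2.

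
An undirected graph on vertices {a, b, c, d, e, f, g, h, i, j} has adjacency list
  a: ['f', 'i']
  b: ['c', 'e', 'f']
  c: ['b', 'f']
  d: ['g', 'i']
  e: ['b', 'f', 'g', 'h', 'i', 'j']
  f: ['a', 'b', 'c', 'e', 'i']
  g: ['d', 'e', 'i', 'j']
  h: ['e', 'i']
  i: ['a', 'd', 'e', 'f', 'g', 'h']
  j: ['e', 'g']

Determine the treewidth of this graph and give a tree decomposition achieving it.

Treewidth 2.
One such decomposition:
Bags: B1 = {e, f, i}  B2 = {a, f, i}  B3 = {e, h, i}  B4 = {b, e, f}  B5 = {e, g, i}  B6 = {b, c, f}  B7 = {e, g, j}  B8 = {d, g, i}
Tree: B1–B2, B1–B3, B1–B4, B1–B5, B4–B6, B5–B7, B5–B8

The largest bag has 3 vertices, giving width 2; this decomposition certifies tw(G) ≤ 2. Conversely, {e, g, j} is a clique of size 3, and the vertices of any clique must share a bag in every tree decomposition; so some bag has ≥ 3 vertices and tw(G) ≥ 2. The upper and lower bounds meet at 2, so that is the treewidth.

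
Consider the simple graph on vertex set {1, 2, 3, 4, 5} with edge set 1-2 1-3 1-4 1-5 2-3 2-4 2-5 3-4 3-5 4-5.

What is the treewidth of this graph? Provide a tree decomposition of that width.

Treewidth 4.
One optimal decomposition is:
Bags: B1 = {1, 2, 3, 4, 5}
Tree: (single bag)

A single bag containing all 5 vertices is trivially a valid decomposition of width 4. Conversely, {1, 2, 3, 4, 5} is a clique of size 5, and the vertices of any clique must share a bag in every tree decomposition; so some bag has ≥ 5 vertices and tw(G) ≥ 4. Hence tw(G) = 4 exactly.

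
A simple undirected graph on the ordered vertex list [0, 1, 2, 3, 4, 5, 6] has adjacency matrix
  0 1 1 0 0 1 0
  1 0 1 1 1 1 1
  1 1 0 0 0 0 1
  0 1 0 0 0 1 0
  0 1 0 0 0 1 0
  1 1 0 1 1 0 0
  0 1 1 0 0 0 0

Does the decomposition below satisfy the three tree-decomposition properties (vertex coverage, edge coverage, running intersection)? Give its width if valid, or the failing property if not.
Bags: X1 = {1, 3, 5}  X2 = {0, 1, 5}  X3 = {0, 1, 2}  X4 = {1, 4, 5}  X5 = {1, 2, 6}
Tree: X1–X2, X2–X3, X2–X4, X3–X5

Checking the three conditions: (i) the bags cover all of {0, 1, 2, 3, 4, 5, 6}; (ii) for each edge, some bag contains both endpoints; (iii) the bags containing any fixed vertex form a subtree. All hold, so the decomposition is valid with width 3 − 1 = 2.

Yes; width 2.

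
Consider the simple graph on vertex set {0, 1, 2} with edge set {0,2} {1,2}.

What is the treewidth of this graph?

A width-1 tree decomposition is:
Bags: B1 = {0, 2}  B2 = {1, 2}
Tree: B1–B2
The largest bag has 2 vertices, giving width 1; this decomposition certifies tw(G) ≤ 1. Since G has at least one edge (e.g. 0–2), it is not an edgeless graph, so tw(G) ≥ 1. The upper and lower bounds meet at 1, so that is the treewidth.

1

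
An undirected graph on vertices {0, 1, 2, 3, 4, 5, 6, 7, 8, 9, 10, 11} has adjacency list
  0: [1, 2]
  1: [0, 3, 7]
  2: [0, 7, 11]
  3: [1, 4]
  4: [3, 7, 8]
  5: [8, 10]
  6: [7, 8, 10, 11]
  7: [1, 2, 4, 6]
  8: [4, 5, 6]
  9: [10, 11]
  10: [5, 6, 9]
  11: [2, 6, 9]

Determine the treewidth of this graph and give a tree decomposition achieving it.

Treewidth 3.
One optimal decomposition is:
Bags: B1 = {5, 9, 10, 11}  B2 = {5, 6, 10, 11}  B3 = {5, 6, 8, 11}  B4 = {2, 6, 8, 11}  B5 = {2, 6, 7, 8}  B6 = {2, 4, 7, 8}  B7 = {0, 2, 4, 7}  B8 = {0, 1, 4, 7}  B9 = {0, 1, 3, 4}
Tree: B1–B2, B2–B3, B3–B4, B4–B5, B5–B6, B6–B7, B7–B8, B8–B9

Every bag has size at most 4, so the width is 4 − 1 = 3 and tw(G) ≤ 3. For the lower bound: the 4 vertex sets {5,9,10}, {11}, {6}, {2,4,7,8} are disjoint, each induces a connected subgraph, and every pair is joined by at least one edge of G. Contracting each set to a single vertex therefore yields K_{4} as a minor, and since treewidth is minor-monotone, tw(G) ≥ tw(K_{4}) = 3. Combining the bounds, tw(G) = 3.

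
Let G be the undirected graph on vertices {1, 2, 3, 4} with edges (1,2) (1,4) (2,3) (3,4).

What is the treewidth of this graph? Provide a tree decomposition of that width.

Each bag holds 3 vertices, so the decomposition has width 2, which upper-bounds the treewidth. The edges 1–2–3–4–1 form a cycle, so G is not a tree and its treewidth is at least 2. Hence tw(G) = 2 exactly.

Treewidth 2.
Bags: B1 = {1, 2, 3}  B2 = {1, 3, 4}
Tree: B1–B2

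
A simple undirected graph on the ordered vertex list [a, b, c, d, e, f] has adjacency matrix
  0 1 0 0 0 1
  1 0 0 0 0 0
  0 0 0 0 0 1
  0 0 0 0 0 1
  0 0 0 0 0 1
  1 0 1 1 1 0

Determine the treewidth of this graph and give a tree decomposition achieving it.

Each bag holds 2 vertices, so the decomposition has width 1, which upper-bounds the treewidth. Since G has at least one edge (e.g. a–f), it is not an edgeless graph, so tw(G) ≥ 1. Hence tw(G) = 1 exactly.

Treewidth 1.
One optimal decomposition is:
Bags: B1 = {a, f}  B2 = {c, f}  B3 = {a, b}  B4 = {d, f}  B5 = {e, f}
Tree: B1–B2, B1–B3, B2–B4, B2–B5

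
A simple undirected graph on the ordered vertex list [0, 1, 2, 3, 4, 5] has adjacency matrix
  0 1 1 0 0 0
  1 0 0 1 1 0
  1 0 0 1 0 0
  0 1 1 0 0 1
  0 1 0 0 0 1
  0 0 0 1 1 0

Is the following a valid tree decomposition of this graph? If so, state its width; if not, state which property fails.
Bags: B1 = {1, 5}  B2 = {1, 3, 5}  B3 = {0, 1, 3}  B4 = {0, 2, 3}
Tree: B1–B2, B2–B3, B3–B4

No — vertex 4 appears in no bag.

A tree decomposition must satisfy three properties: every vertex lies in some bag; for every edge, both endpoints lie together in some bag; and for every vertex, the bags containing it form a connected subtree. Here vertex 4 appears in no bag, so the decomposition is invalid.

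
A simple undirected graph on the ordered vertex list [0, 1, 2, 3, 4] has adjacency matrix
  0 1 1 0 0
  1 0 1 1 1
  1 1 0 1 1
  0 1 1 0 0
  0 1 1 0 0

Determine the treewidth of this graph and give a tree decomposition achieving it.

The largest bag has 3 vertices, giving width 2; this decomposition certifies tw(G) ≤ 2. Conversely, {0, 1, 2} is a clique of size 3, and the vertices of any clique must share a bag in every tree decomposition; so some bag has ≥ 3 vertices and tw(G) ≥ 2. Combining the bounds, tw(G) = 2.

Treewidth 2.
One optimal decomposition is:
Bags: B1 = {1, 2, 4}  B2 = {0, 1, 2}  B3 = {1, 2, 3}
Tree: B1–B2, B2–B3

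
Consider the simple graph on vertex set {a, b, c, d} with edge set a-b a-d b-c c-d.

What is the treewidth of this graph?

A width-2 tree decomposition is:
Bags: B1 = {a, b, d}  B2 = {b, c, d}
Tree: B1–B2
Every bag has size at most 3, so the width is 3 − 1 = 2 and tw(G) ≤ 2. The edges d–a–b–c–d form a cycle, so G is not a tree and its treewidth is at least 2. Combining the bounds, tw(G) = 2.

2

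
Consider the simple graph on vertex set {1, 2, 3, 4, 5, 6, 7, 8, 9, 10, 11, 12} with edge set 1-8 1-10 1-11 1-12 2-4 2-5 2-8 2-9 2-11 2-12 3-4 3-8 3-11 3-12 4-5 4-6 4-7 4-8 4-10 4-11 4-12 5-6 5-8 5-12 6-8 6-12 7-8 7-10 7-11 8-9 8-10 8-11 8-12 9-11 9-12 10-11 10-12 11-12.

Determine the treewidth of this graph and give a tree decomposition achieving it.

Each bag holds 5 vertices, so the decomposition has width 4, which upper-bounds the treewidth. Conversely, {1, 8, 10, 11, 12} is a clique of size 5, and the vertices of any clique must share a bag in every tree decomposition; so some bag has ≥ 5 vertices and tw(G) ≥ 4. Hence tw(G) = 4 exactly.

Treewidth 4.
Bags: B1 = {4, 8, 10, 11, 12}  B2 = {2, 4, 8, 11, 12}  B3 = {2, 8, 9, 11, 12}  B4 = {2, 4, 5, 8, 12}  B5 = {4, 5, 6, 8, 12}  B6 = {4, 7, 8, 10, 11}  B7 = {1, 8, 10, 11, 12}  B8 = {3, 4, 8, 11, 12}
Tree: B1–B2, B2–B3, B2–B4, B4–B5, B1–B6, B1–B7, B1–B8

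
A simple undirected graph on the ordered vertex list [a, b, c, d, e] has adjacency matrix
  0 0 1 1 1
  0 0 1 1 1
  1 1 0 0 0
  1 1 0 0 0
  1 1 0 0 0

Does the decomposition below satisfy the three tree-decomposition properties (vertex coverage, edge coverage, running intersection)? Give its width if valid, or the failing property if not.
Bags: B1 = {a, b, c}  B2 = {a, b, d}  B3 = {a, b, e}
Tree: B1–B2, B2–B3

Yes; width 2.

Every vertex of G appears in some bag (union = {a, b, c, d, e}); every edge is covered by a bag; and for each vertex v the set of bags containing v is connected in the bag tree. The decomposition is therefore valid. The largest bag has 3 vertices, so the width is 2.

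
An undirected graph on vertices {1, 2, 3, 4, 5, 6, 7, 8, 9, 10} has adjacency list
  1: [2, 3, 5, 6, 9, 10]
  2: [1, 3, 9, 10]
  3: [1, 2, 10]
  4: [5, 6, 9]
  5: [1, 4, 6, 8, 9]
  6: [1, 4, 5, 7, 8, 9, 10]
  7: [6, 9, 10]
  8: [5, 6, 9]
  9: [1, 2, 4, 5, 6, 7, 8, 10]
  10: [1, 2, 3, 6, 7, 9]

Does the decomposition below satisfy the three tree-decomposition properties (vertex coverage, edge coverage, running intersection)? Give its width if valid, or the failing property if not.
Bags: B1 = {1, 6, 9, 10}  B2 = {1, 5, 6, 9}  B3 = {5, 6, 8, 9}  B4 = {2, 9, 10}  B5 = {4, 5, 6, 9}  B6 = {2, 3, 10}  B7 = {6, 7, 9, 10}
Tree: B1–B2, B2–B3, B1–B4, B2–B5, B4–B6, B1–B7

No — edge (1,2) lies in no bag.

A tree decomposition must satisfy three properties: every vertex lies in some bag; for every edge, both endpoints lie together in some bag; and for every vertex, the bags containing it form a connected subtree. Here edge (1,2) lies in no bag, so the decomposition is invalid.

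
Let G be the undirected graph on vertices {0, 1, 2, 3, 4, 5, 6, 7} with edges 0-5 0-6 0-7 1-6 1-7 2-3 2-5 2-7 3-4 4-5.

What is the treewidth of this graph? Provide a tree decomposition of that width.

Treewidth 2.
One optimal decomposition is:
Bags: B1 = {3, 4, 5}  B2 = {2, 3, 5}  B3 = {0, 2, 5}  B4 = {0, 2, 7}  B5 = {0, 6, 7}  B6 = {1, 6, 7}
Tree: B1–B2, B2–B3, B3–B4, B4–B5, B5–B6

Each bag holds 3 vertices, so the decomposition has width 2, which upper-bounds the treewidth. Since 4–3–2–5–4 is a cycle in G, G is not acyclic. Forests are exactly the graphs of treewidth ≤ 1, so tw(G) ≥ 2. Combining the bounds, tw(G) = 2.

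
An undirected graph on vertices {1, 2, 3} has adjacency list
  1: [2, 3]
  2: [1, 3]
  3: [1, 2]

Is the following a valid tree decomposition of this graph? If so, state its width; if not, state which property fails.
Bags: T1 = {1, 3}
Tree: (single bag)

No — vertex 2 appears in no bag.

A tree decomposition must satisfy three properties: every vertex lies in some bag; for every edge, both endpoints lie together in some bag; and for every vertex, the bags containing it form a connected subtree. Here vertex 2 appears in no bag, so the decomposition is invalid.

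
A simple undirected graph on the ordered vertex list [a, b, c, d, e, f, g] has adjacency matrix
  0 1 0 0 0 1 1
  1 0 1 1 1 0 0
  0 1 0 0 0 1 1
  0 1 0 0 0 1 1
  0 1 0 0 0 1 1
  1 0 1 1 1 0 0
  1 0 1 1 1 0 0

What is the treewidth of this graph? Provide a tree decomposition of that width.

Every bag has size at most 4, so the width is 4 − 1 = 3 and tw(G) ≤ 3. For the lower bound: the 4 vertex sets {d,g}, {c,f}, {b}, {a} are disjoint, each induces a connected subgraph, and every pair is joined by at least one edge of G. Contracting each set to a single vertex therefore yields K_{4} as a minor, and since treewidth is minor-monotone, tw(G) ≥ tw(K_{4}) = 3. The upper and lower bounds meet at 3, so that is the treewidth.

Treewidth 3.
One optimal decomposition is:
Bags: B1 = {b, d, f, g}  B2 = {b, c, f, g}  B3 = {a, b, f, g}  B4 = {b, e, f, g}
Tree: B1–B2, B2–B3, B3–B4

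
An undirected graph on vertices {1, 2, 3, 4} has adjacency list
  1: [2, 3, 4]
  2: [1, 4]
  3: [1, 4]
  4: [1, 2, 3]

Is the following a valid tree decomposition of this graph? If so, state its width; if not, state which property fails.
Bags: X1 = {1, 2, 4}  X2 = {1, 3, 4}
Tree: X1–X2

Yes; width 2.

Vertex coverage: the bags together contain {1, 2, 3, 4}, the full vertex set. Edge coverage: each edge of G has both endpoints in at least one bag. Running intersection: for every vertex, the bags containing it form a connected subtree. All three properties hold, so this is a valid tree decomposition of width max|bag| − 1 = 2, and hence tw(G) ≤ 2.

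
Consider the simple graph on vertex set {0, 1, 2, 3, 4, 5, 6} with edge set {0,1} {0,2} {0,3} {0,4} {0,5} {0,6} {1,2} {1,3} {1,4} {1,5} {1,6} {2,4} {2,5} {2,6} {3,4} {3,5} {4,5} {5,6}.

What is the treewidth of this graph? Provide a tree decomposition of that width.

Treewidth 4.
One optimal decomposition is:
Bags: B1 = {0, 1, 3, 4, 5}  B2 = {0, 1, 2, 4, 5}  B3 = {0, 1, 2, 5, 6}
Tree: B1–B2, B2–B3

Each bag holds 5 vertices, so the decomposition has width 4, which upper-bounds the treewidth. For the lower bound, the 5 vertices {0, 1, 2, 4, 5} are pairwise adjacent, and any tree decomposition puts a clique entirely inside one bag — forcing width ≥ 4. Hence tw(G) = 4 exactly.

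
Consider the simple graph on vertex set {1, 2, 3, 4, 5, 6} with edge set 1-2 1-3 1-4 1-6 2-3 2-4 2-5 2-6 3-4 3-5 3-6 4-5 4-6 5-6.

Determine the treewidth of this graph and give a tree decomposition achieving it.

Every bag has size at most 5, so the width is 5 − 1 = 4 and tw(G) ≤ 4. Conversely, {1, 2, 3, 4, 6} is a clique of size 5, and the vertices of any clique must share a bag in every tree decomposition; so some bag has ≥ 5 vertices and tw(G) ≥ 4. Therefore the treewidth is 4.

Treewidth 4.
Bags: B1 = {1, 2, 3, 4, 6}  B2 = {2, 3, 4, 5, 6}
Tree: B1–B2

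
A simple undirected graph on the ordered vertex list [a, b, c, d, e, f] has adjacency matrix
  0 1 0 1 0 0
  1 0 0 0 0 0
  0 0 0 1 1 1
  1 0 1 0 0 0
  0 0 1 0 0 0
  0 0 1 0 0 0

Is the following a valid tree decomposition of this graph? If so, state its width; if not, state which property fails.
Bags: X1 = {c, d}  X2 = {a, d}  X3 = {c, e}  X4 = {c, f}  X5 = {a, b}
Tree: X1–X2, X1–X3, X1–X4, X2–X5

Every vertex of G appears in some bag (union = {a, b, c, d, e, f}); every edge is covered by a bag; and for each vertex v the set of bags containing v is connected in the bag tree. The decomposition is therefore valid. The largest bag has 2 vertices, so the width is 1.

Yes; width 1.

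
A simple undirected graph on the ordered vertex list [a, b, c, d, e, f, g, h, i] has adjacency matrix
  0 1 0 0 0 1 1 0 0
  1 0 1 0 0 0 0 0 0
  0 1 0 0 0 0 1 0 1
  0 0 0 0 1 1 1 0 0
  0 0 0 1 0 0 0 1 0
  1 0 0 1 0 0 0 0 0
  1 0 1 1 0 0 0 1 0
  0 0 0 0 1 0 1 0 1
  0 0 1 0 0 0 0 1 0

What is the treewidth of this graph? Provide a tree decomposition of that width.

Treewidth 3.
One optimal decomposition is:
Bags: B1 = {b, c, h, i}  B2 = {b, c, g, h}  B3 = {a, b, g, h}  B4 = {a, e, g, h}  B5 = {a, d, e, g}  B6 = {a, d, e, f}
Tree: B1–B2, B2–B3, B3–B4, B4–B5, B5–B6

The largest bag has 4 vertices, giving width 3; this decomposition certifies tw(G) ≤ 3. For the lower bound: the 4 vertex sets {b,c,i}, {h}, {g}, {a,d,e,f} are disjoint, each induces a connected subgraph, and every pair is joined by at least one edge of G. Contracting each set to a single vertex therefore yields K_{4} as a minor, and since treewidth is minor-monotone, tw(G) ≥ tw(K_{4}) = 3. Therefore the treewidth is 3.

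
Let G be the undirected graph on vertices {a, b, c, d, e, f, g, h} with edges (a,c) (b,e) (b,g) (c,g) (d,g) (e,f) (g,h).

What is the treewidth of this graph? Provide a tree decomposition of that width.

The largest bag has 2 vertices, giving width 1; this decomposition certifies tw(G) ≤ 1. G has an edge, so its treewidth is at least 1. Combining the bounds, tw(G) = 1.

Treewidth 1.
Bags: B1 = {b, g}  B2 = {g, h}  B3 = {b, e}  B4 = {d, g}  B5 = {c, g}  B6 = {a, c}  B7 = {e, f}
Tree: B1–B2, B1–B3, B1–B4, B1–B5, B5–B6, B3–B7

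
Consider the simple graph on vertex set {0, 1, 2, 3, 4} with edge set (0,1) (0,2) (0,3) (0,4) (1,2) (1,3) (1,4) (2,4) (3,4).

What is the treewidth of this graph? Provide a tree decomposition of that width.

Every bag has size at most 4, so the width is 4 − 1 = 3 and tw(G) ≤ 3. On the other hand G contains the 4-clique {0, 1, 2, 4}. A clique must lie in a single bag of any decomposition, so no decomposition can have width below 3. Hence tw(G) = 3 exactly.

Treewidth 3.
Bags: B1 = {0, 1, 2, 4}  B2 = {0, 1, 3, 4}
Tree: B1–B2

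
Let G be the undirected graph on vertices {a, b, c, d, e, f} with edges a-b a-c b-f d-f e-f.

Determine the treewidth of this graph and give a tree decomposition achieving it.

Each bag holds 2 vertices, so the decomposition has width 1, which upper-bounds the treewidth. Since G has at least one edge (e.g. f–b), it is not an edgeless graph, so tw(G) ≥ 1. Therefore the treewidth is 1.

Treewidth 1.
Bags: B1 = {b, f}  B2 = {a, b}  B3 = {e, f}  B4 = {a, c}  B5 = {d, f}
Tree: B1–B2, B1–B3, B2–B4, B1–B5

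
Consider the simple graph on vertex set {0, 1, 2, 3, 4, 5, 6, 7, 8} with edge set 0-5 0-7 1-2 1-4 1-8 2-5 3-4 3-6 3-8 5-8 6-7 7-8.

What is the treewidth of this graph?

3

A width-3 tree decomposition is:
Bags: B1 = {0, 2, 5, 7}  B2 = {2, 5, 7, 8}  B3 = {1, 2, 7, 8}  B4 = {1, 6, 7, 8}  B5 = {1, 3, 6, 8}  B6 = {1, 3, 4, 6}
Tree: B1–B2, B2–B3, B3–B4, B4–B5, B5–B6
The largest bag has 4 vertices, giving width 3; this decomposition certifies tw(G) ≤ 3. For the lower bound: the 4 vertex sets {0,2,5}, {7}, {8}, {1,3,4,6} are disjoint, each induces a connected subgraph, and every pair is joined by at least one edge of G. Contracting each set to a single vertex therefore yields K_{4} as a minor, and since treewidth is minor-monotone, tw(G) ≥ tw(K_{4}) = 3. Hence tw(G) = 3 exactly.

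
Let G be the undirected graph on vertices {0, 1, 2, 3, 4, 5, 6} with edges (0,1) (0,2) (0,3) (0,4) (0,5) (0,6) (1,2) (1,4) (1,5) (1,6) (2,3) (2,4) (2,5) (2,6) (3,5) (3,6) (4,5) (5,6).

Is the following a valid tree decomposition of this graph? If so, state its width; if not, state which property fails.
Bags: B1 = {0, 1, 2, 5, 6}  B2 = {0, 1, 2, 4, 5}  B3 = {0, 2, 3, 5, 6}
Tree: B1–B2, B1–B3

Yes; width 4.

Vertex coverage: the bags together contain {0, 1, 2, 3, 4, 5, 6}, the full vertex set. Edge coverage: each edge of G has both endpoints in at least one bag. Running intersection: for every vertex, the bags containing it form a connected subtree. All three properties hold, so this is a valid tree decomposition of width max|bag| − 1 = 4, and hence tw(G) ≤ 4.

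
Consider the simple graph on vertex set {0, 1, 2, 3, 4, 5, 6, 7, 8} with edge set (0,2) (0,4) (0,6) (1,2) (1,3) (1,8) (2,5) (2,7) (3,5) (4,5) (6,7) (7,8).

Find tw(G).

3

A width-3 tree decomposition is:
Bags: B1 = {0, 4, 6, 7}  B2 = {0, 2, 4, 7}  B3 = {2, 4, 5, 7}  B4 = {2, 5, 7, 8}  B5 = {1, 2, 5, 8}  B6 = {1, 3, 5, 8}
Tree: B1–B2, B2–B3, B3–B4, B4–B5, B5–B6
The largest bag has 4 vertices, giving width 3; this decomposition certifies tw(G) ≤ 3. For the lower bound: the 4 vertex sets {0,4,6}, {7}, {2}, {1,3,5,8} are disjoint, each induces a connected subgraph, and every pair is joined by at least one edge of G. Contracting each set to a single vertex therefore yields K_{4} as a minor, and since treewidth is minor-monotone, tw(G) ≥ tw(K_{4}) = 3. Hence tw(G) = 3 exactly.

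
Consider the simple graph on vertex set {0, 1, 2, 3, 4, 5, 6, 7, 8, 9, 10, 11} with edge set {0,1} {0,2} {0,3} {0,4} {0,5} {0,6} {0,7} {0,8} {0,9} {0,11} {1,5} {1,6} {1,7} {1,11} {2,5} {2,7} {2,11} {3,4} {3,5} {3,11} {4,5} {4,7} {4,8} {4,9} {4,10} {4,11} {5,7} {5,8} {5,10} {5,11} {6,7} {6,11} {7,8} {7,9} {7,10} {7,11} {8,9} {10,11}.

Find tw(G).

A width-4 tree decomposition is:
Bags: B1 = {0, 1, 5, 7, 11}  B2 = {0, 4, 5, 7, 11}  B3 = {0, 4, 5, 7, 8}  B4 = {0, 3, 4, 5, 11}  B5 = {4, 5, 7, 10, 11}  B6 = {0, 2, 5, 7, 11}  B7 = {0, 4, 7, 8, 9}  B8 = {0, 1, 6, 7, 11}
Tree: B1–B2, B2–B3, B2–B4, B2–B5, B1–B6, B3–B7, B1–B8
Each bag holds 5 vertices, so the decomposition has width 4, which upper-bounds the treewidth. On the other hand G contains the 5-clique {0, 3, 4, 5, 11}. A clique must lie in a single bag of any decomposition, so no decomposition can have width below 4. Combining the bounds, tw(G) = 4.

4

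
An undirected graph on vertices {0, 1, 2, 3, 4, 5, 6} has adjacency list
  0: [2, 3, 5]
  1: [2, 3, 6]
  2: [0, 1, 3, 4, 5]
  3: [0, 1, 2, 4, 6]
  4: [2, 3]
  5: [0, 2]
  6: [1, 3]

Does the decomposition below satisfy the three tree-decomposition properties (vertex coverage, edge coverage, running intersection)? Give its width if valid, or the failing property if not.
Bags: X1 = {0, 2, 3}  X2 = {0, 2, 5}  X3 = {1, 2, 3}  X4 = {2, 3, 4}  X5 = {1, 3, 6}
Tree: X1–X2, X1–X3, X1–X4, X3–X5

Yes; width 2.

Vertex coverage: the bags together contain {0, 1, 2, 3, 4, 5, 6}, the full vertex set. Edge coverage: each edge of G has both endpoints in at least one bag. Running intersection: for every vertex, the bags containing it form a connected subtree. All three properties hold, so this is a valid tree decomposition of width max|bag| − 1 = 2, and hence tw(G) ≤ 2.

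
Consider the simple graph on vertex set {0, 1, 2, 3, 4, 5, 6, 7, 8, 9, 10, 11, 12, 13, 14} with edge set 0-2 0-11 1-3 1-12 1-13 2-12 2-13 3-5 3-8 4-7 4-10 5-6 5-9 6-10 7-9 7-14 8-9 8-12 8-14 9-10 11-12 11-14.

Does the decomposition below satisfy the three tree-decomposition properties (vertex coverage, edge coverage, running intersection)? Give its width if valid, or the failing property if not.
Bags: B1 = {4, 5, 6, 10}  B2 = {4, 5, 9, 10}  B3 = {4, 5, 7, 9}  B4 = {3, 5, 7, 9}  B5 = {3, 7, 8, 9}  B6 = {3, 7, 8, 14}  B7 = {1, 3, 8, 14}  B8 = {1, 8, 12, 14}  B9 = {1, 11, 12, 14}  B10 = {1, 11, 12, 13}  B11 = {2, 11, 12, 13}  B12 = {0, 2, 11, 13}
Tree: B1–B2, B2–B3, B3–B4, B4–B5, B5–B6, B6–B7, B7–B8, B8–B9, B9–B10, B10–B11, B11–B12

Yes; width 3.

Every vertex of G appears in some bag (union = {0, 1, 2, 3, 4, 5, 6, 7, 8, 9, 10, 11, 12, 13, 14}); every edge is covered by a bag; and for each vertex v the set of bags containing v is connected in the bag tree. The decomposition is therefore valid. The largest bag has 4 vertices, so the width is 3.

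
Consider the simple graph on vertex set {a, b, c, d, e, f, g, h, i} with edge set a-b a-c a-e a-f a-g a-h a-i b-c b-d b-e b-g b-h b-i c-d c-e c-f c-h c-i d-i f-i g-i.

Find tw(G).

3

A width-3 tree decomposition is:
Bags: B1 = {a, b, c, e}  B2 = {a, b, c, i}  B3 = {a, b, c, h}  B4 = {a, b, g, i}  B5 = {b, c, d, i}  B6 = {a, c, f, i}
Tree: B1–B2, B2–B3, B2–B4, B2–B5, B2–B6
Each bag holds 4 vertices, so the decomposition has width 3, which upper-bounds the treewidth. For the lower bound, the 4 vertices {a, c, f, i} are pairwise adjacent, and any tree decomposition puts a clique entirely inside one bag — forcing width ≥ 3. Hence tw(G) = 3 exactly.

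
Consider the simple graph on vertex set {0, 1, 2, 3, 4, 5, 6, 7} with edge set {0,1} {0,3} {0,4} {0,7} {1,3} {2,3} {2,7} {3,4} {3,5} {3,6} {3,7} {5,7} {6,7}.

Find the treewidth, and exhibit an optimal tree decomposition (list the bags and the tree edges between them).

Each bag holds 3 vertices, so the decomposition has width 2, which upper-bounds the treewidth. Conversely, {0, 1, 3} is a clique of size 3, and the vertices of any clique must share a bag in every tree decomposition; so some bag has ≥ 3 vertices and tw(G) ≥ 2. Hence tw(G) = 2 exactly.

Treewidth 2.
One optimal decomposition is:
Bags: B1 = {0, 3, 4}  B2 = {0, 3, 7}  B3 = {2, 3, 7}  B4 = {3, 5, 7}  B5 = {3, 6, 7}  B6 = {0, 1, 3}
Tree: B1–B2, B2–B3, B2–B4, B3–B5, B2–B6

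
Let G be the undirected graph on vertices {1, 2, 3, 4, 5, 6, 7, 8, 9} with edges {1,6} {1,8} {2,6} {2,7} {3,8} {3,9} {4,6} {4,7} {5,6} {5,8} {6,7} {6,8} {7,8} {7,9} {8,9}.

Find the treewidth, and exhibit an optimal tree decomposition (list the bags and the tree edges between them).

Every bag has size at most 3, so the width is 3 − 1 = 2 and tw(G) ≤ 2. On the other hand G contains the 3-clique {3, 8, 9}. A clique must lie in a single bag of any decomposition, so no decomposition can have width below 2. The upper and lower bounds meet at 2, so that is the treewidth.

Treewidth 2.
One optimal decomposition is:
Bags: B1 = {6, 7, 8}  B2 = {7, 8, 9}  B3 = {1, 6, 8}  B4 = {3, 8, 9}  B5 = {2, 6, 7}  B6 = {4, 6, 7}  B7 = {5, 6, 8}
Tree: B1–B2, B1–B3, B2–B4, B1–B5, B1–B6, B1–B7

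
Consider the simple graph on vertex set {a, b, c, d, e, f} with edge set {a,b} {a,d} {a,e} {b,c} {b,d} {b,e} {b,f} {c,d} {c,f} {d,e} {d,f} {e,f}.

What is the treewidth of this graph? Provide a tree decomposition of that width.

Treewidth 3.
One optimal decomposition is:
Bags: B1 = {b, d, e, f}  B2 = {a, b, d, e}  B3 = {b, c, d, f}
Tree: B1–B2, B1–B3

Every bag has size at most 4, so the width is 4 − 1 = 3 and tw(G) ≤ 3. Conversely, {a, b, d, e} is a clique of size 4, and the vertices of any clique must share a bag in every tree decomposition; so some bag has ≥ 4 vertices and tw(G) ≥ 3. Hence tw(G) = 3 exactly.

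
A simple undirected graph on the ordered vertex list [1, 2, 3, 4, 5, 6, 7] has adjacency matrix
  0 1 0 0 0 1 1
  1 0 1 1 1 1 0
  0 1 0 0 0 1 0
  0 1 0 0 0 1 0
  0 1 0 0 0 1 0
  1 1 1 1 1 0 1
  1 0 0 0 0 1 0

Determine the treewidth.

2

A width-2 tree decomposition is:
Bags: B1 = {1, 2, 6}  B2 = {1, 6, 7}  B3 = {2, 3, 6}  B4 = {2, 4, 6}  B5 = {2, 5, 6}
Tree: B1–B2, B1–B3, B1–B4, B1–B5
The largest bag has 3 vertices, giving width 2; this decomposition certifies tw(G) ≤ 2. On the other hand G contains the 3-clique {1, 2, 6}. A clique must lie in a single bag of any decomposition, so no decomposition can have width below 2. Hence tw(G) = 2 exactly.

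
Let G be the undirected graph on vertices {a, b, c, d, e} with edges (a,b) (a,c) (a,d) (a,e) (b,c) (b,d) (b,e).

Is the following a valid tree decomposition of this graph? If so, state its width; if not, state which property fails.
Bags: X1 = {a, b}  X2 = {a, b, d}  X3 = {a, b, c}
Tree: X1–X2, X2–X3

No — vertex e appears in no bag.

A tree decomposition must satisfy three properties: every vertex lies in some bag; for every edge, both endpoints lie together in some bag; and for every vertex, the bags containing it form a connected subtree. Here vertex e appears in no bag, so the decomposition is invalid.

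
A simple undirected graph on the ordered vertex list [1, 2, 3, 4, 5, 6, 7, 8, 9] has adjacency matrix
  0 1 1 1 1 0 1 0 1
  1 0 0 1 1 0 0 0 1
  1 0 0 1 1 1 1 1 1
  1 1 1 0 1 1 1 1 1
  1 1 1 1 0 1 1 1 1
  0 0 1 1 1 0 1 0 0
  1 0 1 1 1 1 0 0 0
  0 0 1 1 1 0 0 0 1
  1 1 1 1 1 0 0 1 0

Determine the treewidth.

A width-4 tree decomposition is:
Bags: B1 = {1, 3, 4, 5, 7}  B2 = {3, 4, 5, 6, 7}  B3 = {1, 3, 4, 5, 9}  B4 = {1, 2, 4, 5, 9}  B5 = {3, 4, 5, 8, 9}
Tree: B1–B2, B1–B3, B3–B4, B3–B5
Each bag holds 5 vertices, so the decomposition has width 4, which upper-bounds the treewidth. Conversely, {1, 2, 4, 5, 9} is a clique of size 5, and the vertices of any clique must share a bag in every tree decomposition; so some bag has ≥ 5 vertices and tw(G) ≥ 4. Therefore the treewidth is 4.

4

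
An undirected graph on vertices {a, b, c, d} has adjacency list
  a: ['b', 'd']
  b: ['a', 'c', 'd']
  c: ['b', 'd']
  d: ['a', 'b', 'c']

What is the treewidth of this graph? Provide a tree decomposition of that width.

Treewidth 2.
Bags: B1 = {a, b, d}  B2 = {b, c, d}
Tree: B1–B2

Every bag has size at most 3, so the width is 3 − 1 = 2 and tw(G) ≤ 2. Conversely, {b, c, d} is a clique of size 3, and the vertices of any clique must share a bag in every tree decomposition; so some bag has ≥ 3 vertices and tw(G) ≥ 2. The upper and lower bounds meet at 2, so that is the treewidth.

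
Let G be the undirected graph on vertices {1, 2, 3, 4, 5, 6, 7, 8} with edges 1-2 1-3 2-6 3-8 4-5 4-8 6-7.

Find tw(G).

A width-1 tree decomposition is:
Bags: B1 = {4, 5}  B2 = {4, 8}  B3 = {3, 8}  B4 = {1, 3}  B5 = {1, 2}  B6 = {2, 6}  B7 = {6, 7}
Tree: B1–B2, B2–B3, B3–B4, B4–B5, B5–B6, B6–B7
The largest bag has 2 vertices, giving width 1; this decomposition certifies tw(G) ≤ 1. Since G has at least one edge (e.g. 5–4), it is not an edgeless graph, so tw(G) ≥ 1. The upper and lower bounds meet at 1, so that is the treewidth.

1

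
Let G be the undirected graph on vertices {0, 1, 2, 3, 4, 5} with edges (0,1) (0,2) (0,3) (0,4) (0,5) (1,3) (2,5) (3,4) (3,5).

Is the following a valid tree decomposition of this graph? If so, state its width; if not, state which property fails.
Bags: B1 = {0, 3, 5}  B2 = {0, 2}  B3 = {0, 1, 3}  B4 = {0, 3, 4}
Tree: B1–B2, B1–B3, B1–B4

A tree decomposition must satisfy three properties: every vertex lies in some bag; for every edge, both endpoints lie together in some bag; and for every vertex, the bags containing it form a connected subtree. Here edge (5,2) lies in no bag, so the decomposition is invalid.

No — edge (5,2) lies in no bag.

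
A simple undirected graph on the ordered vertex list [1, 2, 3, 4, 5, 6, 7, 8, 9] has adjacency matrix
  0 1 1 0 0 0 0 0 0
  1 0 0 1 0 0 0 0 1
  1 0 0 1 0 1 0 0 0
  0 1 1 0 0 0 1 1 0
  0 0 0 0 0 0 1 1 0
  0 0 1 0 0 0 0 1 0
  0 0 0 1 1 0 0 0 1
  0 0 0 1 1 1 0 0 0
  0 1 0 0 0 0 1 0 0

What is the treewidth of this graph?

3

A width-3 tree decomposition is:
Bags: B1 = {1, 3, 6, 8}  B2 = {1, 3, 4, 8}  B3 = {1, 2, 4, 8}  B4 = {2, 4, 5, 8}  B5 = {2, 4, 5, 7}  B6 = {2, 5, 7, 9}
Tree: B1–B2, B2–B3, B3–B4, B4–B5, B5–B6
Each bag holds 4 vertices, so the decomposition has width 3, which upper-bounds the treewidth. For the lower bound: the 4 vertex sets {1,3,6}, {8}, {4}, {2,5,7,9} are disjoint, each induces a connected subgraph, and every pair is joined by at least one edge of G. Contracting each set to a single vertex therefore yields K_{4} as a minor, and since treewidth is minor-monotone, tw(G) ≥ tw(K_{4}) = 3. Hence tw(G) = 3 exactly.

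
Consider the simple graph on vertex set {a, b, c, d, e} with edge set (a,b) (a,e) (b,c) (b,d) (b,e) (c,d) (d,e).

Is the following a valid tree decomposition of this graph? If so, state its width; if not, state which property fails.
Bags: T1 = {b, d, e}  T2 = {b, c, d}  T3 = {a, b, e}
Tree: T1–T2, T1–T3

Vertex coverage: the bags together contain {a, b, c, d, e}, the full vertex set. Edge coverage: each edge of G has both endpoints in at least one bag. Running intersection: for every vertex, the bags containing it form a connected subtree. All three properties hold, so this is a valid tree decomposition of width max|bag| − 1 = 2, and hence tw(G) ≤ 2.

Yes; width 2.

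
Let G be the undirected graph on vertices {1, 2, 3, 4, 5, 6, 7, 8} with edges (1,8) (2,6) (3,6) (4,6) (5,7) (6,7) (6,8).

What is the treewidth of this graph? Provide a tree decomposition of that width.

Every bag has size at most 2, so the width is 2 − 1 = 1 and tw(G) ≤ 1. G has an edge, so its treewidth is at least 1. Therefore the treewidth is 1.

Treewidth 1.
One optimal decomposition is:
Bags: B1 = {6, 8}  B2 = {1, 8}  B3 = {6, 7}  B4 = {5, 7}  B5 = {4, 6}  B6 = {3, 6}  B7 = {2, 6}
Tree: B1–B2, B1–B3, B3–B4, B1–B5, B5–B6, B1–B7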